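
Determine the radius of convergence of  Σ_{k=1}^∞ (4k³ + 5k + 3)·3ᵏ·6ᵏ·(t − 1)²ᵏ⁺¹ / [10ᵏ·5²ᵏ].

R = 5√5/3

The ratio of consecutive coefficients is [(4(k+1)³ + 5(k+1) + 3)/(4k³ + 5k + 3)] · 3·6/(10·25) → 9/125.
Successive powers of (t − 1) differ by 2, so the series converges when |t − 1|² · 9/125 < 1, i.e. |t − 1| < √(125/9). So R = 5√5/3.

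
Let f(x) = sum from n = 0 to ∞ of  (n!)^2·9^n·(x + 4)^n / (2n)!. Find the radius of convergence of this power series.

Apply the ratio test: |a_{n+1}| / |a_n| = (n+1)²/[(2n+1)·(2n+2)] · 9, which tends to 9/4 as n → ∞.
Hence the series converges for |x + 4| < 1/(9/4) = 4/9, so the radius of convergence is 4/9.

R = 4/9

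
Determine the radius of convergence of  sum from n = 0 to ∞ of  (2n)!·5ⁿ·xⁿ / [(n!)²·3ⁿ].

R = 3/20

The ratio of consecutive coefficients is (2n+1)·(2n+2)/(n+1)² · 5/3 → 20/3.
The series converges when 20/3 · |x| < 1, giving R = 3/20.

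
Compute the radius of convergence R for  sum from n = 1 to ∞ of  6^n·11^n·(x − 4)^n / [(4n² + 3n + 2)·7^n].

R = 7/66

Apply the ratio test: |a_{n+1}| / |a_n| = [(4n² + 3n + 2)/(4(n+1)² + 3(n+1) + 2)] · 6·11/7, which tends to 66/7 as n → ∞.
The series converges when 66/7 · |x − 4| < 1, giving R = 7/66.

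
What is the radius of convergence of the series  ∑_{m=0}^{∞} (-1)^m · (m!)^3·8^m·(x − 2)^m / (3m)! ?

The ratio of consecutive coefficients is (m+1)³/[(3m+1)·(3m+2)·(3m+3)] · 8 → 8/27.
Hence the series converges for |x − 2| < 1/(8/27) = 27/8, so the radius of convergence is 27/8.

R = 27/8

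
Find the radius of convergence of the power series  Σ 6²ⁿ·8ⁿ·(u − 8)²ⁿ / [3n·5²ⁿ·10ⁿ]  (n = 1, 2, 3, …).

Apply the ratio test: |a_{n+1}| / |a_n| = [3n/3(n+1)] · 36·8/(25·10), which tends to 144/125 as n → ∞.
Since the exponent of (u − 8) increases by 2 each term, convergence requires |u − 8|² < 125/144, hence R = 5√5/12.

R = 5√5/12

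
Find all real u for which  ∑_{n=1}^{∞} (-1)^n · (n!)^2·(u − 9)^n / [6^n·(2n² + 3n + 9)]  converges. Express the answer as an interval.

Apply the ratio test: |a_{n+1}| / |a_n| = (n+1)² · 1/6 · (2n² + 3n + 9)/(2(n+1)² + 3(n+1) + 9), which tends to ∞ as n → ∞.
The ratio grows without bound, so the series diverges whenever (u − 9) ≠ 0; it converges only at u = 9. R = 0.

{9}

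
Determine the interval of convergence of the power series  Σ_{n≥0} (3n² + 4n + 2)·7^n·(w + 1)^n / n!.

(−∞, ∞)

By the ratio test, |a_{n+1}/a_n| = (3(n+1)² + 4(n+1) + 2)/(3n² + 4n + 2) · 7 · 1/(n+1) → 0.
The limit is 0, so the series converges for all w; R = ∞.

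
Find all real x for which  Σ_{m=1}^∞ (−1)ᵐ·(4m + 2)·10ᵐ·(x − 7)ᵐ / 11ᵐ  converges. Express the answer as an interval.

By the ratio test, |a_{m+1}/a_m| = [(4(m+1) + 2)/(4m + 2)] · 10/11 → 10/11.
Thus R = 1/(10/11) = 11/10.
When x = 81/10, the terms do not tend to 0, so the series diverges.
Endpoint x = 59/10: the terms do not tend to 0, so the series diverges.

(59/10, 81/10)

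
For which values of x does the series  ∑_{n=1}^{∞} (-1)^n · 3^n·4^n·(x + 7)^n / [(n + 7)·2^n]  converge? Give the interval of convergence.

The ratio of consecutive coefficients is [(n + 7)/((n+1) + 7)] · 3·4/2 → 6.
Convergence for |x + 7| · 6 < 1, i.e. |x + 7| < 1/6. So R = 1/6.
At x = -41/6: convergence follows from the alternating series test (terms decrease monotonically to 0).
When x = -43/6, comparison with the harmonic series Σ 1/n shows the series diverges.

(-43/6, -41/6]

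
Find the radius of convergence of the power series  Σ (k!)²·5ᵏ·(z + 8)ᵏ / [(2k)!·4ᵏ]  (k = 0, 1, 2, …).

Apply the ratio test: |a_{k+1}| / |a_k| = (k+1)²/[(2k+1)·(2k+2)] · 5/4, which tends to 5/16 as k → ∞.
Convergence for |z + 8| · 5/16 < 1, i.e. |z + 8| < 16/5. So R = 16/5.

R = 16/5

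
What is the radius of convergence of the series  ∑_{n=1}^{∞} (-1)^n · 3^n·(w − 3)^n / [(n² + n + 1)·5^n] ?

Apply the ratio test: |a_{n+1}| / |a_n| = [(n² + n + 1)/((n+1)² + (n+1) + 1)] · 3/5, which tends to 3/5 as n → ∞.
Convergence for |w − 3| · 3/5 < 1, i.e. |w − 3| < 5/3. So R = 5/3.

R = 5/3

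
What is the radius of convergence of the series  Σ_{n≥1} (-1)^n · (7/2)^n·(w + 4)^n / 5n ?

Apply the ratio test: |a_{n+1}| / |a_n| = [5n/5(n+1)] · 7/2, which tends to 7/2 as n → ∞.
The series converges when 7/2 · |w + 4| < 1, giving R = 2/7.

R = 2/7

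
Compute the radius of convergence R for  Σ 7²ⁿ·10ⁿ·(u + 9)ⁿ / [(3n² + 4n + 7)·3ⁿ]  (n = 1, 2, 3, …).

Apply the ratio test: |a_{n+1}| / |a_n| = [(3n² + 4n + 7)/(3(n+1)² + 4(n+1) + 7)] · 49·10/3, which tends to 490/3 as n → ∞.
The series converges when 490/3 · |u + 9| < 1, giving R = 3/490.

R = 3/490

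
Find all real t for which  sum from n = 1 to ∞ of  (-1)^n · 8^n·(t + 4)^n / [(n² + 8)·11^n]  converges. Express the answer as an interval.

Ratio test: |a_{n+1}/a_n| = [(n² + 8)/((n+1)² + 8)] · 8/11 → 8/11 as n → ∞.
Thus R = 1/(8/11) = 11/8.
At t = -21/8: absolute convergence follows by limit comparison with Σ 1/n².
Endpoint t = -43/8: the series is dominated by a constant times Σ 1/n², which converges (p = 2 > 1).

[-43/8, -21/8]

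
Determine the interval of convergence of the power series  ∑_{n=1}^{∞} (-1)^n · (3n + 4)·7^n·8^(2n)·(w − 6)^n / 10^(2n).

Ratio test: |a_{n+1}/a_n| = [(3(n+1) + 4)/(3n + 4)] · 7·64/100 → 112/25 as n → ∞.
Hence the series converges for |w − 6| < 1/(112/25) = 25/112, so the radius of convergence is 25/112.
When w = 697/112, the terms do not tend to 0, so the series diverges.
Check w = 647/112: the n-th term does not approach 0; divergence by the term test.

(647/112, 697/112)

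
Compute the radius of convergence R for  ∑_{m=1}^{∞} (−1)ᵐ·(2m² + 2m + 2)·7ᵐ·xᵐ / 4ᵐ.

R = 4/7

Ratio test: |a_{m+1}/a_m| = [(2(m+1)² + 2(m+1) + 2)/(2m² + 2m + 2)] · 7/4 → 7/4 as m → ∞.
The series converges when 7/4 · |x| < 1, giving R = 4/7.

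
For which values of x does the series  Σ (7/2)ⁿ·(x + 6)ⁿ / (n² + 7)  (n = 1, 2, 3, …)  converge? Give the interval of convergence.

[-44/7, -40/7]

The ratio of consecutive coefficients is [(n² + 7)/((n+1)² + 7)] · 7/2 → 7/2.
The series converges when 7/2 · |x + 6| < 1, giving R = 2/7.
Endpoint x = -40/7: absolute convergence follows by limit comparison with Σ 1/n².
Endpoint x = -44/7: the series is dominated by a constant times Σ 1/n², which converges (p = 2 > 1).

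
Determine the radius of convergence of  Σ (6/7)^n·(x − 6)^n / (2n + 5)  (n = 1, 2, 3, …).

Apply the ratio test: |a_{n+1}| / |a_n| = [(2n + 5)/(2(n+1) + 5)] · 6/7, which tends to 6/7 as n → ∞.
Thus R = 1/(6/7) = 7/6.

R = 7/6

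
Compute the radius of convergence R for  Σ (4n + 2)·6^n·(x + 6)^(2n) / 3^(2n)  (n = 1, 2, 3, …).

Ratio test: |a_{n+1}/a_n| = [(4(n+1) + 2)/(4n + 2)] · 6/9 → 2/3 as n → ∞.
Since the exponent of (x + 6) increases by 2 each term, convergence requires |x + 6|² < 3/2, hence R = √6/2.

R = √6/2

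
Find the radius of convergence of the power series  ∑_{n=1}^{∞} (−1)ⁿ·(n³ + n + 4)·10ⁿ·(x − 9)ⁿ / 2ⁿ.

R = 1/5

Apply the ratio test: |a_{n+1}| / |a_n| = [((n+1)³ + (n+1) + 4)/(n³ + n + 4)] · 10/2, which tends to 5 as n → ∞.
Thus R = 1/(5) = 1/5.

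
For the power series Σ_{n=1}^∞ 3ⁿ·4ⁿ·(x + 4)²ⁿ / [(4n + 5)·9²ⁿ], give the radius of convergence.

R = 3√3/2

Ratio test: |a_{n+1}/a_n| = [(4n + 5)/(4(n+1) + 5)] · 3·4/81 → 4/27 as n → ∞.
Successive powers of (x + 4) differ by 2, so the series converges when |x + 4|² · 4/27 < 1, i.e. |x + 4| < √(27/4). So R = 3√3/2.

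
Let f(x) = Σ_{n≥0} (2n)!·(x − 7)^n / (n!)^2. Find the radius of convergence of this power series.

R = 1/4

Ratio test: |a_{n+1}/a_n| = (2n+1)·(2n+2)/(n+1)² → 4 as n → ∞.
Hence the series converges for |x − 7| < 1/(4) = 1/4, so the radius of convergence is 1/4.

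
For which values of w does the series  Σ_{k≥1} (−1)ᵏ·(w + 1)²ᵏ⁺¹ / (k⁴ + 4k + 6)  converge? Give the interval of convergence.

By the ratio test, |a_{k+1}/a_k| = (k⁴ + 4k + 6)/((k+1)⁴ + 4(k+1) + 6) → 1.
Writing y = (w + 1)², the series in y has radius 1, so |w + 1| < √(1) = 1 and R = 1.
At w = 0: the terms are on the order of 1/k⁴, so the series converges absolutely by comparison with the p-series (p = 4 > 1).
Endpoint w = -2: absolute convergence follows by limit comparison with Σ 1/k⁴.

[-2, 0]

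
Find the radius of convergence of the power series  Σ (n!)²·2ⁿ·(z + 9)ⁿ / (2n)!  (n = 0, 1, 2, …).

The ratio of consecutive coefficients is (n+1)²/[(2n+1)·(2n+2)] · 2 → 1/2.
Hence the series converges for |z + 9| < 1/(1/2) = 2, so the radius of convergence is 2.

R = 2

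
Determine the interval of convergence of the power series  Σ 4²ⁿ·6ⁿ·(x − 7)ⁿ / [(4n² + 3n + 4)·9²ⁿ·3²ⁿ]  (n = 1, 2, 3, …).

[-19/32, 467/32]

By the ratio test, |a_{n+1}/a_n| = [(4n² + 3n + 4)/(4(n+1)² + 3(n+1) + 4)] · 16·6/(81·9) → 32/243.
The series converges when 32/243 · |x − 7| < 1, giving R = 243/32.
When x = 467/32, absolute convergence follows by limit comparison with Σ 1/n².
When x = -19/32, absolute convergence follows by limit comparison with Σ 1/n².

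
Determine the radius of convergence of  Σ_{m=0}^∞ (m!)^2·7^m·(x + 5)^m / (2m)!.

Apply the ratio test: |a_{m+1}| / |a_m| = (m+1)²/[(2m+1)·(2m+2)] · 7, which tends to 7/4 as m → ∞.
Convergence for |x + 5| · 7/4 < 1, i.e. |x + 5| < 4/7. So R = 4/7.

R = 4/7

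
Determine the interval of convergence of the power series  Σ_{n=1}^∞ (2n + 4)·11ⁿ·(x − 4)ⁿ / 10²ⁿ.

(-56/11, 144/11)

By the ratio test, |a_{n+1}/a_n| = [(2(n+1) + 4)/(2n + 4)] · 11/100 → 11/100.
Thus R = 1/(11/100) = 100/11.
Endpoint x = 144/11: the terms have absolute value of order n, which does not tend to 0, so the series diverges by the divergence test.
When x = -56/11, the n-th term does not approach 0; divergence by the term test.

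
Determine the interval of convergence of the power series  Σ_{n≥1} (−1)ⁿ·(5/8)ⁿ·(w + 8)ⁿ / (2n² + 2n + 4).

Ratio test: |a_{n+1}/a_n| = [(2n² + 2n + 4)/(2(n+1)² + 2(n+1) + 4)] · 5/8 → 5/8 as n → ∞.
The series converges when 5/8 · |w + 8| < 1, giving R = 8/5.
Check w = -32/5: absolute convergence follows by limit comparison with Σ 1/n².
Endpoint w = -48/5: the series is dominated by a constant times Σ 1/n², which converges (p = 2 > 1).

[-48/5, -32/5]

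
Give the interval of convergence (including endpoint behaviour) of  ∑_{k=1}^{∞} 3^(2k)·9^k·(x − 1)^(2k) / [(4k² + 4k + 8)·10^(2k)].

[-1/9, 19/9]

Ratio test: |a_{k+1}/a_k| = [(4k² + 4k + 8)/(4(k+1)² + 4(k+1) + 8)] · 9·9/100 → 81/100 as k → ∞.
Successive powers of (x − 1) differ by 2, so the series converges when |x − 1|² · 81/100 < 1, i.e. |x − 1| < √(100/81) = 10/9. So R = 10/9.
Endpoint x = 19/9: the series is dominated by a constant times Σ 1/k², which converges (p = 2 > 1).
At x = -1/9: the terms are on the order of 1/k², so the series converges absolutely by comparison with the p-series (p = 2 > 1).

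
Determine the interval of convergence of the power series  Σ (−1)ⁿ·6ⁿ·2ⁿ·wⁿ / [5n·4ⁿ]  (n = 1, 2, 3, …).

By the ratio test, |a_{n+1}/a_n| = [5n/5(n+1)] · 6·2/4 → 3.
Hence the series converges for |w| < 1/(3) = 1/3, so the radius of convergence is 1/3.
At w = 1/3: convergence follows from the alternating series test (terms decrease monotonically to 0).
Check w = -1/3: comparison with the harmonic series Σ 1/n shows the series diverges.

(-1/3, 1/3]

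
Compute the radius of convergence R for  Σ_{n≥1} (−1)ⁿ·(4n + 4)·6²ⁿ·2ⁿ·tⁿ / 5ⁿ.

R = 5/72

Ratio test: |a_{n+1}/a_n| = [(4(n+1) + 4)/(4n + 4)] · 36·2/5 → 72/5 as n → ∞.
The series converges when 72/5 · |t| < 1, giving R = 5/72.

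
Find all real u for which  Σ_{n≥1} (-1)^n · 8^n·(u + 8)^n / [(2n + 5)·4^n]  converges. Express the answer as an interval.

Apply the ratio test: |a_{n+1}| / |a_n| = [(2n + 5)/(2(n+1) + 5)] · 8/4, which tends to 2 as n → ∞.
The series converges when 2 · |u + 8| < 1, giving R = 1/2.
At u = -15/2: an alternating series whose terms decrease to 0 in absolute value, so it converges by the Leibniz criterion.
When u = -17/2, the terms are asymptotic to a nonzero constant times 1/n, so the series diverges by limit comparison with Σ 1/n.

(-17/2, -15/2]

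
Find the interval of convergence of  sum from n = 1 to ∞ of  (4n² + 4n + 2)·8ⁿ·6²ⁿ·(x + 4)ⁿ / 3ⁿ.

(-385/96, -383/96)

The ratio of consecutive coefficients is [(4(n+1)² + 4(n+1) + 2)/(4n² + 4n + 2)] · 8·36/3 → 96.
Convergence for |x + 4| · 96 < 1, i.e. |x + 4| < 1/96. So R = 1/96.
When x = -383/96, the terms do not tend to 0, so the series diverges.
At x = -385/96: the terms have absolute value of order n², which does not tend to 0, so the series diverges by the divergence test.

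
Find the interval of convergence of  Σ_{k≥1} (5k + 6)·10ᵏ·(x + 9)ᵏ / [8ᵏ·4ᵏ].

(-61/5, -29/5)

By the ratio test, |a_{k+1}/a_k| = [(5(k+1) + 6)/(5k + 6)] · 10/(8·4) → 5/16.
Convergence for |x + 9| · 5/16 < 1, i.e. |x + 9| < 16/5. So R = 16/5.
When x = -29/5, the terms have absolute value of order k, which does not tend to 0, so the series diverges by the divergence test.
When x = -61/5, the terms do not tend to 0, so the series diverges.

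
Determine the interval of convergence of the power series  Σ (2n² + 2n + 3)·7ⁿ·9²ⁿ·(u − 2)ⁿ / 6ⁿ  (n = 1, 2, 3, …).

(376/189, 380/189)

Ratio test: |a_{n+1}/a_n| = [(2(n+1)² + 2(n+1) + 3)/(2n² + 2n + 3)] · 7·81/6 → 189/2 as n → ∞.
Thus R = 1/(189/2) = 2/189.
Endpoint u = 380/189: the n-th term does not approach 0; divergence by the term test.
Endpoint u = 376/189: the n-th term does not approach 0; divergence by the term test.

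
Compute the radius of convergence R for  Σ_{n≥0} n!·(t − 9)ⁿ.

Ratio test: |a_{n+1}/a_n| = (n+1) → ∞ as n → ∞.
The ratio grows without bound, so the series diverges whenever (t − 9) ≠ 0; it converges only at t = 9. R = 0.

R = 0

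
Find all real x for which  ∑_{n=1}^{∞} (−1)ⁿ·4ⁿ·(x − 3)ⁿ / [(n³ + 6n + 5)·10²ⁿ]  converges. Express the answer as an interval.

By the ratio test, |a_{n+1}/a_n| = [(n³ + 6n + 5)/((n+1)³ + 6(n+1) + 5)] · 4/100 → 1/25.
Hence the series converges for |x − 3| < 1/(1/25) = 25, so the radius of convergence is 25.
At x = 28: the terms are on the order of 1/n³, so the series converges absolutely by comparison with the p-series (p = 3 > 1).
Check x = -22: the terms are on the order of 1/n³, so the series converges absolutely by comparison with the p-series (p = 3 > 1).

[-22, 28]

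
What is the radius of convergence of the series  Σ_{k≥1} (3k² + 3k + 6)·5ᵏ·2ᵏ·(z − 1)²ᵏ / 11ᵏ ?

The ratio of consecutive coefficients is [(3(k+1)² + 3(k+1) + 6)/(3k² + 3k + 6)] · 5·2/11 → 10/11.
Writing y = (z − 1)², the series in y has radius 11/10, so |z − 1| < √(11/10) and R = √110/10.

R = √110/10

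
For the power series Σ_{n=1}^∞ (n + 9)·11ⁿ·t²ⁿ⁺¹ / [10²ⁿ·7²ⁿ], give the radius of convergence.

Apply the ratio test: |a_{n+1}| / |a_n| = [((n+1) + 9)/(n + 9)] · 11/(100·49), which tends to 11/4900 as n → ∞.
Since the exponent of t increases by 2 each term, convergence requires |t|² < 4900/11, hence R = 70√11/11.

R = 70√11/11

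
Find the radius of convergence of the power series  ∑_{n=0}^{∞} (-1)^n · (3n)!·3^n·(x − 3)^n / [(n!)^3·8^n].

R = 8/81

The ratio of consecutive coefficients is (3n+1)·(3n+2)·(3n+3)/(n+1)³ · 3/8 → 81/8.
Convergence for |x − 3| · 81/8 < 1, i.e. |x − 3| < 8/81. So R = 8/81.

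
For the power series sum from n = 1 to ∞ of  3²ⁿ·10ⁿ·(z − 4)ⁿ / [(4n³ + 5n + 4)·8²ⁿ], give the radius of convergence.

By the ratio test, |a_{n+1}/a_n| = [(4n³ + 5n + 4)/(4(n+1)³ + 5(n+1) + 4)] · 9·10/64 → 45/32.
Thus R = 1/(45/32) = 32/45.

R = 32/45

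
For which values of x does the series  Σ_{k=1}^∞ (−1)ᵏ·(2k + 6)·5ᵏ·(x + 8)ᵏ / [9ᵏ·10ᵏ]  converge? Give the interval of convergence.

(-26, 10)

Apply the ratio test: |a_{k+1}| / |a_k| = [(2(k+1) + 6)/(2k + 6)] · 5/(9·10), which tends to 1/18 as k → ∞.
Thus R = 1/(1/18) = 18.
When x = 10, the terms have absolute value of order k, which does not tend to 0, so the series diverges by the divergence test.
At x = -26: the k-th term does not approach 0; divergence by the term test.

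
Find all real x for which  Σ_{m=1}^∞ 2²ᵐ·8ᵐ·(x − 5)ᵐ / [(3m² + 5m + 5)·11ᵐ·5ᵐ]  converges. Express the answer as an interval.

Ratio test: |a_{m+1}/a_m| = [(3m² + 5m + 5)/(3(m+1)² + 5(m+1) + 5)] · 4·8/(11·5) → 32/55 as m → ∞.
Hence the series converges for |x − 5| < 1/(32/55) = 55/32, so the radius of convergence is 55/32.
When x = 215/32, absolute convergence follows by limit comparison with Σ 1/m².
Check x = 105/32: the series is dominated by a constant times Σ 1/m², which converges (p = 2 > 1).

[105/32, 215/32]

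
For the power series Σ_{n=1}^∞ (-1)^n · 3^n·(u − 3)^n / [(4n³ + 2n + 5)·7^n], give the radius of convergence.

Ratio test: |a_{n+1}/a_n| = [(4n³ + 2n + 5)/(4(n+1)³ + 2(n+1) + 5)] · 3/7 → 3/7 as n → ∞.
The series converges when 3/7 · |u − 3| < 1, giving R = 7/3.

R = 7/3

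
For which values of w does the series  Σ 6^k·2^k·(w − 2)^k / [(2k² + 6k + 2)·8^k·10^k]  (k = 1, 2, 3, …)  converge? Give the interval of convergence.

Apply the ratio test: |a_{k+1}| / |a_k| = [(2k² + 6k + 2)/(2(k+1)² + 6(k+1) + 2)] · 6·2/(8·10), which tends to 3/20 as k → ∞.
Thus R = 1/(3/20) = 20/3.
Endpoint w = 26/3: absolute convergence follows by limit comparison with Σ 1/k².
Check w = -14/3: absolute convergence follows by limit comparison with Σ 1/k².

[-14/3, 26/3]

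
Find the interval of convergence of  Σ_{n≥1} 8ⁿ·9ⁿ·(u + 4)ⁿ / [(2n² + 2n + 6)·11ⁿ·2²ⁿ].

The ratio of consecutive coefficients is [(2n² + 2n + 6)/(2(n+1)² + 2(n+1) + 6)] · 8·9/(11·4) → 18/11.
Hence the series converges for |u + 4| < 1/(18/11) = 11/18, so the radius of convergence is 11/18.
When u = -61/18, absolute convergence follows by limit comparison with Σ 1/n².
Endpoint u = -83/18: the terms are on the order of 1/n², so the series converges absolutely by comparison with the p-series (p = 2 > 1).

[-83/18, -61/18]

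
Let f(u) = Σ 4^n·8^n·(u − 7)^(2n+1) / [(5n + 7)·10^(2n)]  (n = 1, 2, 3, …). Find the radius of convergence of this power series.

R = 5√2/4

Ratio test: |a_{n+1}/a_n| = [(5n + 7)/(5(n+1) + 7)] · 4·8/100 → 8/25 as n → ∞.
Since the exponent of (u − 7) increases by 2 each term, convergence requires |u − 7|² < 25/8, hence R = 5√2/4.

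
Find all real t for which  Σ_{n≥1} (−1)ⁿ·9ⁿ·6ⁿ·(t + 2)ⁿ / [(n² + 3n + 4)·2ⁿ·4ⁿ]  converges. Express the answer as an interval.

[-58/27, -50/27]

The ratio of consecutive coefficients is [(n² + 3n + 4)/((n+1)² + 3(n+1) + 4)] · 9·6/(2·4) → 27/4.
Thus R = 1/(27/4) = 4/27.
Check t = -50/27: absolute convergence follows by limit comparison with Σ 1/n².
Check t = -58/27: absolute convergence follows by limit comparison with Σ 1/n².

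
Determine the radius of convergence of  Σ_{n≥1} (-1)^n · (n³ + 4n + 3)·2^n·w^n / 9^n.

By the ratio test, |a_{n+1}/a_n| = [((n+1)³ + 4(n+1) + 3)/(n³ + 4n + 3)] · 2/9 → 2/9.
Thus R = 1/(2/9) = 9/2.

R = 9/2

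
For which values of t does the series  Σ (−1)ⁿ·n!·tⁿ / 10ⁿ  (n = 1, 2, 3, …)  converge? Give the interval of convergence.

{0}

By the ratio test, |a_{n+1}/a_n| = (n+1) · 1/10 → ∞.
The ratio grows without bound, so the series diverges whenever t ≠ 0; it converges only at t = 0. R = 0.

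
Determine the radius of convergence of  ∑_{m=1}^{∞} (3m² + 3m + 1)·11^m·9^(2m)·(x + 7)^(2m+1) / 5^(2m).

R = 5√11/99

Ratio test: |a_{m+1}/a_m| = [(3(m+1)² + 3(m+1) + 1)/(3m² + 3m + 1)] · 11·81/25 → 891/25 as m → ∞.
Successive powers of (x + 7) differ by 2, so the series converges when |x + 7|² · 891/25 < 1, i.e. |x + 7| < √(25/891). So R = 5√11/99.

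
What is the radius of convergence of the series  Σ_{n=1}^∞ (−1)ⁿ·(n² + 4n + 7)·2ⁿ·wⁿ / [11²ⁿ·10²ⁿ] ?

R = 6050

By the ratio test, |a_{n+1}/a_n| = [((n+1)² + 4(n+1) + 7)/(n² + 4n + 7)] · 2/(121·100) → 1/6050.
Hence the series converges for |w| < 1/(1/6050) = 6050, so the radius of convergence is 6050.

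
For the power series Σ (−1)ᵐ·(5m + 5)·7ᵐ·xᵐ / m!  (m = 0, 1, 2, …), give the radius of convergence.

Ratio test: |a_{m+1}/a_m| = (5(m+1) + 5)/(5m + 5) · 7 · 1/(m+1) → 0 as m → ∞.
The ratio tends to 0 regardless of x, hence R = ∞.

R = ∞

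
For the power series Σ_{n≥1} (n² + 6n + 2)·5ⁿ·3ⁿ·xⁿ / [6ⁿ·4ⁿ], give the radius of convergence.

R = 8/5

By the ratio test, |a_{n+1}/a_n| = [((n+1)² + 6(n+1) + 2)/(n² + 6n + 2)] · 5·3/(6·4) → 5/8.
The series converges when 5/8 · |x| < 1, giving R = 8/5.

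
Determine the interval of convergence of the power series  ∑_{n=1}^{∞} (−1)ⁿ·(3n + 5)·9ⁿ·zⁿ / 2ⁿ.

The ratio of consecutive coefficients is [(3(n+1) + 5)/(3n + 5)] · 9/2 → 9/2.
The series converges when 9/2 · |z| < 1, giving R = 2/9.
At z = 2/9: the terms do not tend to 0, so the series diverges.
At z = -2/9: the terms have absolute value of order n, which does not tend to 0, so the series diverges by the divergence test.

(-2/9, 2/9)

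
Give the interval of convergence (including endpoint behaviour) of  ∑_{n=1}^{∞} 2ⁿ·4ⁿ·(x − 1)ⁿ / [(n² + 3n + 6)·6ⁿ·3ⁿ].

Apply the ratio test: |a_{n+1}| / |a_n| = [(n² + 3n + 6)/((n+1)² + 3(n+1) + 6)] · 2·4/(6·3), which tends to 4/9 as n → ∞.
Thus R = 1/(4/9) = 9/4.
Check x = 13/4: absolute convergence follows by limit comparison with Σ 1/n².
At x = -5/4: absolute convergence follows by limit comparison with Σ 1/n².

[-5/4, 13/4]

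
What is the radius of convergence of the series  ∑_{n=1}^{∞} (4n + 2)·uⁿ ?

Ratio test: |a_{n+1}/a_n| = (4(n+1) + 2)/(4n + 2) → 1 as n → ∞.
Hence R = 1.

R = 1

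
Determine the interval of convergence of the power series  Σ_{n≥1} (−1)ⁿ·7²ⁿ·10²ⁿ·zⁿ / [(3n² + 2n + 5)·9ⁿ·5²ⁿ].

Ratio test: |a_{n+1}/a_n| = [(3n² + 2n + 5)/(3(n+1)² + 2(n+1) + 5)] · 49·100/(9·25) → 196/9 as n → ∞.
Thus R = 1/(196/9) = 9/196.
Check z = 9/196: the terms are on the order of 1/n², so the series converges absolutely by comparison with the p-series (p = 2 > 1).
Check z = -9/196: the series is dominated by a constant times Σ 1/n², which converges (p = 2 > 1).

[-9/196, 9/196]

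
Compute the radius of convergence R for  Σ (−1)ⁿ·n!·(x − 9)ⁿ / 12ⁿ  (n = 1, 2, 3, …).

R = 0

Ratio test: |a_{n+1}/a_n| = (n+1) · 1/12 → ∞ as n → ∞.
Since the ratio → ∞, the series diverges for every x ≠ 9, and R = 0.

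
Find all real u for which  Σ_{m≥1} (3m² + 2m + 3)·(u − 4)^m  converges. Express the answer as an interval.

(3, 5)

The ratio of consecutive coefficients is (3(m+1)² + 2(m+1) + 3)/(3m² + 2m + 3) → 1.
Convergence for |u − 4| < 1, so R = 1.
Check u = 5: the terms have absolute value of order m², which does not tend to 0, so the series diverges by the divergence test.
Check u = 3: the terms do not tend to 0, so the series diverges.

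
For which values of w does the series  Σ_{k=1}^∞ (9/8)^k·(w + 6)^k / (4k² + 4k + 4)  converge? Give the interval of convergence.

[-62/9, -46/9]

The ratio of consecutive coefficients is [(4k² + 4k + 4)/(4(k+1)² + 4(k+1) + 4)] · 9/8 → 9/8.
Hence the series converges for |w + 6| < 1/(9/8) = 8/9, so the radius of convergence is 8/9.
Check w = -46/9: the terms are on the order of 1/k², so the series converges absolutely by comparison with the p-series (p = 2 > 1).
Endpoint w = -62/9: absolute convergence follows by limit comparison with Σ 1/k².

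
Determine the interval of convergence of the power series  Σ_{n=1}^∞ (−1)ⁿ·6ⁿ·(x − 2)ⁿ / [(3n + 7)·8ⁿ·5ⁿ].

(-14/3, 26/3]

By the ratio test, |a_{n+1}/a_n| = [(3n + 7)/(3(n+1) + 7)] · 6/(8·5) → 3/20.
Convergence for |x − 2| · 3/20 < 1, i.e. |x − 2| < 20/3. So R = 20/3.
Endpoint x = 26/3: an alternating series whose terms decrease to 0 in absolute value, so it converges by the Leibniz criterion.
Endpoint x = -14/3: the terms behave like c/n; limit comparison with the harmonic series gives divergence.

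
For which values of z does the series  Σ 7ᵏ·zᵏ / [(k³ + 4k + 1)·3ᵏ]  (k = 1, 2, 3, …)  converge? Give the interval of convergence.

[-3/7, 3/7]

Apply the ratio test: |a_{k+1}| / |a_k| = [(k³ + 4k + 1)/((k+1)³ + 4(k+1) + 1)] · 7/3, which tends to 7/3 as k → ∞.
The series converges when 7/3 · |z| < 1, giving R = 3/7.
At z = 3/7: the series is dominated by a constant times Σ 1/k³, which converges (p = 3 > 1).
At z = -3/7: the series is dominated by a constant times Σ 1/k³, which converges (p = 3 > 1).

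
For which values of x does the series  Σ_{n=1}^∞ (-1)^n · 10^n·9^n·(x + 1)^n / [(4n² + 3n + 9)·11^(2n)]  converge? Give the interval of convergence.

[-211/90, 31/90]

By the ratio test, |a_{n+1}/a_n| = [(4n² + 3n + 9)/(4(n+1)² + 3(n+1) + 9)] · 10·9/121 → 90/121.
Thus R = 1/(90/121) = 121/90.
Check x = 31/90: the terms are on the order of 1/n², so the series converges absolutely by comparison with the p-series (p = 2 > 1).
At x = -211/90: the terms are on the order of 1/n², so the series converges absolutely by comparison with the p-series (p = 2 > 1).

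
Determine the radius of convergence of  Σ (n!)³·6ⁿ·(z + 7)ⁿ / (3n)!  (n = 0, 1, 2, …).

R = 9/2

The ratio of consecutive coefficients is (n+1)³/[(3n+1)·(3n+2)·(3n+3)] · 6 → 2/9.
The series converges when 2/9 · |z + 7| < 1, giving R = 9/2.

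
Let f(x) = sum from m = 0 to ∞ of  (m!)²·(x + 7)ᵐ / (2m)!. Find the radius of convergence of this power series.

By the ratio test, |a_{m+1}/a_m| = (m+1)²/[(2m+1)·(2m+2)] → 1/4.
Convergence for |x + 7| · 1/4 < 1, i.e. |x + 7| < 4. So R = 4.

R = 4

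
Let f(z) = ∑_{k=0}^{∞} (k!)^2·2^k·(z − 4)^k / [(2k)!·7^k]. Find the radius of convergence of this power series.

By the ratio test, |a_{k+1}/a_k| = (k+1)²/[(2k+1)·(2k+2)] · 2/7 → 1/14.
The series converges when 1/14 · |z − 4| < 1, giving R = 14.

R = 14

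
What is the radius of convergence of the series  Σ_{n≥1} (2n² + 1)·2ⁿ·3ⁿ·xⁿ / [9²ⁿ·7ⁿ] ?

Ratio test: |a_{n+1}/a_n| = [(2(n+1)² + 1)/(2n² + 1)] · 2·3/(81·7) → 2/189 as n → ∞.
Thus R = 1/(2/189) = 189/2.

R = 189/2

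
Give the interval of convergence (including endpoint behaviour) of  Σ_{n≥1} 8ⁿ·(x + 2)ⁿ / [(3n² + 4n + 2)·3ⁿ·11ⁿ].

By the ratio test, |a_{n+1}/a_n| = [(3n² + 4n + 2)/(3(n+1)² + 4(n+1) + 2)] · 8/(3·11) → 8/33.
Convergence for |x + 2| · 8/33 < 1, i.e. |x + 2| < 33/8. So R = 33/8.
At x = 17/8: the terms are on the order of 1/n², so the series converges absolutely by comparison with the p-series (p = 2 > 1).
When x = -49/8, the series is dominated by a constant times Σ 1/n², which converges (p = 2 > 1).

[-49/8, 17/8]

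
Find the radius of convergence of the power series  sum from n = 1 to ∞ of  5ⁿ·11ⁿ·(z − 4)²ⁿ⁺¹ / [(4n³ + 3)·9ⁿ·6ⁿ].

The ratio of consecutive coefficients is [(4n³ + 3)/(4(n+1)³ + 3)] · 5·11/(9·6) → 55/54.
Writing y = (z − 4)², the series in y has radius 54/55, so |z − 4| < √(54/55) and R = 3√330/55.

R = 3√330/55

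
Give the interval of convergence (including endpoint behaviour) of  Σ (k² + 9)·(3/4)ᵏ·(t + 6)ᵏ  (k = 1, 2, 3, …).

Ratio test: |a_{k+1}/a_k| = [((k+1)² + 9)/(k² + 9)] · 3/4 → 3/4 as k → ∞.
Convergence for |t + 6| · 3/4 < 1, i.e. |t + 6| < 4/3. So R = 4/3.
Endpoint t = -14/3: the k-th term does not approach 0; divergence by the term test.
Endpoint t = -22/3: the terms have absolute value of order k², which does not tend to 0, so the series diverges by the divergence test.

(-22/3, -14/3)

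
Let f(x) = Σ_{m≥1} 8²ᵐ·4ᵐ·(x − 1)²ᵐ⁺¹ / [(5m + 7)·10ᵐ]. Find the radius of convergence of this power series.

R = √10/16

Ratio test: |a_{m+1}/a_m| = [(5m + 7)/(5(m+1) + 7)] · 64·4/10 → 128/5 as m → ∞.
Successive powers of (x − 1) differ by 2, so the series converges when |x − 1|² · 128/5 < 1, i.e. |x − 1| < √(5/128). So R = √10/16.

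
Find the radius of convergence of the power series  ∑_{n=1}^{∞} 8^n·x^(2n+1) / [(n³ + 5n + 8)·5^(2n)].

R = 5√2/4

By the ratio test, |a_{n+1}/a_n| = [(n³ + 5n + 8)/((n+1)³ + 5(n+1) + 8)] · 8/25 → 8/25.
Successive powers of x differ by 2, so the series converges when |x|² · 8/25 < 1, i.e. |x| < √(25/8). So R = 5√2/4.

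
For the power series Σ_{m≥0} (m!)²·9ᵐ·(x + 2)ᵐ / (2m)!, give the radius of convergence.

R = 4/9

Apply the ratio test: |a_{m+1}| / |a_m| = (m+1)²/[(2m+1)·(2m+2)] · 9, which tends to 9/4 as m → ∞.
Hence the series converges for |x + 2| < 1/(9/4) = 4/9, so the radius of convergence is 4/9.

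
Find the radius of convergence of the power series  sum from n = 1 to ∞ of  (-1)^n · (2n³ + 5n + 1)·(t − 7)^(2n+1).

R = 1

Ratio test: |a_{n+1}/a_n| = (2(n+1)³ + 5(n+1) + 1)/(2n³ + 5n + 1) → 1 as n → ∞.
Writing y = (t − 7)², the series in y has radius 1, so |t − 7| < √(1) = 1 and R = 1.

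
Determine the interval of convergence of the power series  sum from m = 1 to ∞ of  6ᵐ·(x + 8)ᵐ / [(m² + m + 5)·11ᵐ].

Ratio test: |a_{m+1}/a_m| = [(m² + m + 5)/((m+1)² + (m+1) + 5)] · 6/11 → 6/11 as m → ∞.
Convergence for |x + 8| · 6/11 < 1, i.e. |x + 8| < 11/6. So R = 11/6.
When x = -37/6, the series is dominated by a constant times Σ 1/m², which converges (p = 2 > 1).
At x = -59/6: absolute convergence follows by limit comparison with Σ 1/m².

[-59/6, -37/6]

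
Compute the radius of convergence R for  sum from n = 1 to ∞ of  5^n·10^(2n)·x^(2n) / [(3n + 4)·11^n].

R = √55/50

Apply the ratio test: |a_{n+1}| / |a_n| = [(3n + 4)/(3(n+1) + 4)] · 5·100/11, which tends to 500/11 as n → ∞.
Since the exponent of x increases by 2 each term, convergence requires |x|² < 11/500, hence R = √55/50.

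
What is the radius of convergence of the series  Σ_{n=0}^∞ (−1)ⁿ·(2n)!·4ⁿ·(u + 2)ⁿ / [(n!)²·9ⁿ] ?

The ratio of consecutive coefficients is (2n+1)·(2n+2)/(n+1)² · 4/9 → 16/9.
Thus R = 1/(16/9) = 9/16.

R = 9/16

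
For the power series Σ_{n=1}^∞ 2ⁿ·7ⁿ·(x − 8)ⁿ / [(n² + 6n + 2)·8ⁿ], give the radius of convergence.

R = 4/7

Ratio test: |a_{n+1}/a_n| = [(n² + 6n + 2)/((n+1)² + 6(n+1) + 2)] · 2·7/8 → 7/4 as n → ∞.
Thus R = 1/(7/4) = 4/7.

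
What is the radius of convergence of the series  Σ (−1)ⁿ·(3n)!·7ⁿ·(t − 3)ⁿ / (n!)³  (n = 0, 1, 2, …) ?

R = 1/189

By the ratio test, |a_{n+1}/a_n| = (3n+1)·(3n+2)·(3n+3)/(n+1)³ · 7 → 189.
The series converges when 189 · |t − 3| < 1, giving R = 1/189.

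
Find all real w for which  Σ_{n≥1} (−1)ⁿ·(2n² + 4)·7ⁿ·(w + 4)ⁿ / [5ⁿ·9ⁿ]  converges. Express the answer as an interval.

(-73/7, 17/7)

The ratio of consecutive coefficients is [(2(n+1)² + 4)/(2n² + 4)] · 7/(5·9) → 7/45.
Convergence for |w + 4| · 7/45 < 1, i.e. |w + 4| < 45/7. So R = 45/7.
When w = 17/7, the n-th term does not approach 0; divergence by the term test.
When w = -73/7, the terms have absolute value of order n², which does not tend to 0, so the series diverges by the divergence test.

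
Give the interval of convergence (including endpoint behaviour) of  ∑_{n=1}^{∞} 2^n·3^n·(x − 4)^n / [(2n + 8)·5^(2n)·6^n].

Ratio test: |a_{n+1}/a_n| = [(2n + 8)/(2(n+1) + 8)] · 2·3/(25·6) → 1/25 as n → ∞.
Hence the series converges for |x − 4| < 1/(1/25) = 25, so the radius of convergence is 25.
Endpoint x = 29: the terms are asymptotic to a nonzero constant times 1/n, so the series diverges by limit comparison with Σ 1/n.
Endpoint x = -21: the terms alternate in sign and decrease monotonically to 0 in absolute value (size ~ c/n), so the alternating series test gives convergence.

[-21, 29)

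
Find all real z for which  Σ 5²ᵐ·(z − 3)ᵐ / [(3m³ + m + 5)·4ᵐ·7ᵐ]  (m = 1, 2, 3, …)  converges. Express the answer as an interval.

[47/25, 103/25]

Apply the ratio test: |a_{m+1}| / |a_m| = [(3m³ + m + 5)/(3(m+1)³ + (m+1) + 5)] · 25/(4·7), which tends to 25/28 as m → ∞.
Convergence for |z − 3| · 25/28 < 1, i.e. |z − 3| < 28/25. So R = 28/25.
When z = 103/25, absolute convergence follows by limit comparison with Σ 1/m³.
At z = 47/25: the series is dominated by a constant times Σ 1/m³, which converges (p = 3 > 1).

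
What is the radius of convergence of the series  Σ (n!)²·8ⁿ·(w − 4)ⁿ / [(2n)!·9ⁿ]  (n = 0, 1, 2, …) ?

By the ratio test, |a_{n+1}/a_n| = (n+1)²/[(2n+1)·(2n+2)] · 8/9 → 2/9.
Thus R = 1/(2/9) = 9/2.

R = 9/2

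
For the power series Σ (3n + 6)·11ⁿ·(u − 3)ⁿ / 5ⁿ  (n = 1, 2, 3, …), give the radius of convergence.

R = 5/11

The ratio of consecutive coefficients is [(3(n+1) + 6)/(3n + 6)] · 11/5 → 11/5.
Convergence for |u − 3| · 11/5 < 1, i.e. |u − 3| < 5/11. So R = 5/11.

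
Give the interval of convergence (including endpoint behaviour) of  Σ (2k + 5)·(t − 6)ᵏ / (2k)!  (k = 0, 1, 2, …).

By the ratio test, |a_{k+1}/a_k| = (2(k+1) + 5)/(2k + 5) · 1/[(2k+1)·(2k+2)] → 0.
The limit is 0, so the series converges for all t; R = ∞.

(−∞, ∞)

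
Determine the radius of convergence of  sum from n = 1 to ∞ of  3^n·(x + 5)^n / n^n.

Root test: |a_n|^(1/n) = 3/n → 0.
Since the n-th root of |a_n| tends to 0, the series converges for all real x; R = ∞.

R = ∞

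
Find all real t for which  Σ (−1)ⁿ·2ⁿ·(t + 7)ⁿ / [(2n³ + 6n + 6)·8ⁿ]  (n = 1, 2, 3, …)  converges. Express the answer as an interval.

[-11, -3]

By the ratio test, |a_{n+1}/a_n| = [(2n³ + 6n + 6)/(2(n+1)³ + 6(n+1) + 6)] · 2/8 → 1/4.
The series converges when 1/4 · |t + 7| < 1, giving R = 4.
Check t = -3: the terms are on the order of 1/n³, so the series converges absolutely by comparison with the p-series (p = 3 > 1).
Endpoint t = -11: the series is dominated by a constant times Σ 1/n³, which converges (p = 3 > 1).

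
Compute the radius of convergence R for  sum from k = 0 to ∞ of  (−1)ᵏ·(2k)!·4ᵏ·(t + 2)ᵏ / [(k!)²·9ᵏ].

R = 9/16

By the ratio test, |a_{k+1}/a_k| = (2k+1)·(2k+2)/(k+1)² · 4/9 → 16/9.
Hence the series converges for |t + 2| < 1/(16/9) = 9/16, so the radius of convergence is 9/16.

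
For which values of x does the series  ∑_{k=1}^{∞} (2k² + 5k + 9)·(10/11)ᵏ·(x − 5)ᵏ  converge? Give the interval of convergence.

The ratio of consecutive coefficients is [(2(k+1)² + 5(k+1) + 9)/(2k² + 5k + 9)] · 10/11 → 10/11.
Hence the series converges for |x − 5| < 1/(10/11) = 11/10, so the radius of convergence is 11/10.
At x = 61/10: the terms do not tend to 0, so the series diverges.
At x = 39/10: the terms do not tend to 0, so the series diverges.

(39/10, 61/10)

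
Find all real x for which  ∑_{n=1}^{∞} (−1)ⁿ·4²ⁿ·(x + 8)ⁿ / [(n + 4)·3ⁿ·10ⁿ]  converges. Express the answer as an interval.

(-79/8, -49/8]

By the ratio test, |a_{n+1}/a_n| = [(n + 4)/((n+1) + 4)] · 16/(3·10) → 8/15.
Hence the series converges for |x + 8| < 1/(8/15) = 15/8, so the radius of convergence is 15/8.
Check x = -49/8: convergence follows from the alternating series test (terms decrease monotonically to 0).
When x = -79/8, the terms are asymptotic to a nonzero constant times 1/n, so the series diverges by limit comparison with Σ 1/n.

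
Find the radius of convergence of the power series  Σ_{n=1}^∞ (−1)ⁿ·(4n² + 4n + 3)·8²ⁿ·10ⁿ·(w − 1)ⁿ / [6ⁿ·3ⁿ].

R = 9/320

Ratio test: |a_{n+1}/a_n| = [(4(n+1)² + 4(n+1) + 3)/(4n² + 4n + 3)] · 64·10/(6·3) → 320/9 as n → ∞.
Hence the series converges for |w − 1| < 1/(320/9) = 9/320, so the radius of convergence is 9/320.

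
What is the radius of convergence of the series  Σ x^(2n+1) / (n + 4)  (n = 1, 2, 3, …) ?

Apply the ratio test: |a_{n+1}| / |a_n| = (n + 4)/((n+1) + 4), which tends to 1 as n → ∞.
Since the exponent of x increases by 2 each term, convergence requires |x|² < 1, hence R = 1.

R = 1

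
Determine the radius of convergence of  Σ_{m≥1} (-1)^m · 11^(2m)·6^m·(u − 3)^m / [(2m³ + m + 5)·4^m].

R = 2/363

Apply the ratio test: |a_{m+1}| / |a_m| = [(2m³ + m + 5)/(2(m+1)³ + (m+1) + 5)] · 121·6/4, which tends to 363/2 as m → ∞.
Thus R = 1/(363/2) = 2/363.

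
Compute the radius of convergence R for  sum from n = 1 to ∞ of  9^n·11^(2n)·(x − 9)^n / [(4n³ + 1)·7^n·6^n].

R = 14/363

By the ratio test, |a_{n+1}/a_n| = [(4n³ + 1)/(4(n+1)³ + 1)] · 9·121/(7·6) → 363/14.
Convergence for |x − 9| · 363/14 < 1, i.e. |x − 9| < 14/363. So R = 14/363.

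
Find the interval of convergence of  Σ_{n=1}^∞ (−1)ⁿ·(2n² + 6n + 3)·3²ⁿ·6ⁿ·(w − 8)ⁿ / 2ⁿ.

(215/27, 217/27)

The ratio of consecutive coefficients is [(2(n+1)² + 6(n+1) + 3)/(2n² + 6n + 3)] · 9·6/2 → 27.
Thus R = 1/(27) = 1/27.
When w = 217/27, the terms have absolute value of order n², which does not tend to 0, so the series diverges by the divergence test.
At w = 215/27: the terms do not tend to 0, so the series diverges.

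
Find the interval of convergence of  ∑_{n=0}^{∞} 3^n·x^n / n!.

By the ratio test, |a_{n+1}/a_n| = 3 · 1/(n+1) → 0.
Since the limit is 0 < 1 for every x, the series converges on all of ℝ and R = ∞.

(−∞, ∞)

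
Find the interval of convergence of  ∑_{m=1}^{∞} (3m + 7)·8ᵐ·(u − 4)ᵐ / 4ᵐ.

(7/2, 9/2)

Ratio test: |a_{m+1}/a_m| = [(3(m+1) + 7)/(3m + 7)] · 8/4 → 2 as m → ∞.
Thus R = 1/(2) = 1/2.
Endpoint u = 9/2: the terms do not tend to 0, so the series diverges.
At u = 7/2: the terms have absolute value of order m, which does not tend to 0, so the series diverges by the divergence test.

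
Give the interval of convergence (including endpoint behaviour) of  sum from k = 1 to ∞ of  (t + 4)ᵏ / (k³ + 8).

By the ratio test, |a_{k+1}/a_k| = (k³ + 8)/((k+1)³ + 8) → 1.
So the series converges when |t + 4| < 1 and diverges when |t + 4| > 1; R = 1.
When t = -3, the series is dominated by a constant times Σ 1/k³, which converges (p = 3 > 1).
When t = -5, absolute convergence follows by limit comparison with Σ 1/k³.

[-5, -3]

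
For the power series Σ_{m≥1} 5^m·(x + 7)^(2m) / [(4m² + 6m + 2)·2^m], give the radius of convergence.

R = √10/5

Apply the ratio test: |a_{m+1}| / |a_m| = [(4m² + 6m + 2)/(4(m+1)² + 6(m+1) + 2)] · 5/2, which tends to 5/2 as m → ∞.
Successive powers of (x + 7) differ by 2, so the series converges when |x + 7|² · 5/2 < 1, i.e. |x + 7| < √(2/5). So R = √10/5.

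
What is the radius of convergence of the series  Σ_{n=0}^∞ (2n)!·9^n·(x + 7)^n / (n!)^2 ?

By the ratio test, |a_{n+1}/a_n| = (2n+1)·(2n+2)/(n+1)² · 9 → 36.
Hence the series converges for |x + 7| < 1/(36) = 1/36, so the radius of convergence is 1/36.

R = 1/36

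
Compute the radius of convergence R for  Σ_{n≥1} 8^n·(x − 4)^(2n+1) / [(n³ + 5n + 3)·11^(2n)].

Apply the ratio test: |a_{n+1}| / |a_n| = [(n³ + 5n + 3)/((n+1)³ + 5(n+1) + 3)] · 8/121, which tends to 8/121 as n → ∞.
Since the exponent of (x − 4) increases by 2 each term, convergence requires |x − 4|² < 121/8, hence R = 11√2/4.

R = 11√2/4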